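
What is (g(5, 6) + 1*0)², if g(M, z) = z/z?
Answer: 1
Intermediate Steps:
g(M, z) = 1
(g(5, 6) + 1*0)² = (1 + 1*0)² = (1 + 0)² = 1² = 1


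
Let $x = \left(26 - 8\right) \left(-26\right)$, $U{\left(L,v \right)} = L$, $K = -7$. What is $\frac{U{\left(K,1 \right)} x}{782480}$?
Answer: $\frac{819}{195620} \approx 0.0041867$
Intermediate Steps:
$x = -468$ ($x = 18 \left(-26\right) = -468$)
$\frac{U{\left(K,1 \right)} x}{782480} = \frac{\left(-7\right) \left(-468\right)}{782480} = 3276 \cdot \frac{1}{782480} = \frac{819}{195620}$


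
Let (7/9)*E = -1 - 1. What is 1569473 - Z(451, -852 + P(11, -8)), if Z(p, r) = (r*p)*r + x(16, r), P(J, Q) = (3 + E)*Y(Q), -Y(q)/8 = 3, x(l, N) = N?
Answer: -16354470067/49 ≈ -3.3376e+8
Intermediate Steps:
Y(q) = -24 (Y(q) = -8*3 = -24)
E = -18/7 (E = 9*(-1 - 1)/7 = (9/7)*(-2) = -18/7 ≈ -2.5714)
P(J, Q) = -72/7 (P(J, Q) = (3 - 18/7)*(-24) = (3/7)*(-24) = -72/7)
Z(p, r) = r + p*r² (Z(p, r) = (r*p)*r + r = (p*r)*r + r = p*r² + r = r + p*r²)
1569473 - Z(451, -852 + P(11, -8)) = 1569473 - (-852 - 72/7)*(1 + 451*(-852 - 72/7)) = 1569473 - (-6036)*(1 + 451*(-6036/7))/7 = 1569473 - (-6036)*(1 - 2722236/7)/7 = 1569473 - (-6036)*(-2722229)/(7*7) = 1569473 - 1*16431374244/49 = 1569473 - 16431374244/49 = -16354470067/49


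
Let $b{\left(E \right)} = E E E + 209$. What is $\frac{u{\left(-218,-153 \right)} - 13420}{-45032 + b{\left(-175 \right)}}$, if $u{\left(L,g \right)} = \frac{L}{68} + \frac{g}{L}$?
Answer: $\frac{12435950}{5006989447} \approx 0.0024837$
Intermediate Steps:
$u{\left(L,g \right)} = \frac{L}{68} + \frac{g}{L}$ ($u{\left(L,g \right)} = L \frac{1}{68} + \frac{g}{L} = \frac{L}{68} + \frac{g}{L}$)
$b{\left(E \right)} = 209 + E^{3}$ ($b{\left(E \right)} = E^{2} E + 209 = E^{3} + 209 = 209 + E^{3}$)
$\frac{u{\left(-218,-153 \right)} - 13420}{-45032 + b{\left(-175 \right)}} = \frac{\left(\frac{1}{68} \left(-218\right) - \frac{153}{-218}\right) - 13420}{-45032 + \left(209 + \left(-175\right)^{3}\right)} = \frac{\left(- \frac{109}{34} - - \frac{153}{218}\right) - 13420}{-45032 + \left(209 - 5359375\right)} = \frac{\left(- \frac{109}{34} + \frac{153}{218}\right) - 13420}{-45032 - 5359166} = \frac{- \frac{4640}{1853} - 13420}{-5404198} = \left(- \frac{24871900}{1853}\right) \left(- \frac{1}{5404198}\right) = \frac{12435950}{5006989447}$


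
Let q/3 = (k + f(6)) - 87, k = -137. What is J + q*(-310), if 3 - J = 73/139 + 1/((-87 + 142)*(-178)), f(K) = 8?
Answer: 273362880699/1360810 ≈ 2.0088e+5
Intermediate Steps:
J = 3367899/1360810 (J = 3 - (73/139 + 1/((-87 + 142)*(-178))) = 3 - (73*(1/139) - 1/178/55) = 3 - (73/139 + (1/55)*(-1/178)) = 3 - (73/139 - 1/9790) = 3 - 1*714531/1360810 = 3 - 714531/1360810 = 3367899/1360810 ≈ 2.4749)
q = -648 (q = 3*((-137 + 8) - 87) = 3*(-129 - 87) = 3*(-216) = -648)
J + q*(-310) = 3367899/1360810 - 648*(-310) = 3367899/1360810 + 200880 = 273362880699/1360810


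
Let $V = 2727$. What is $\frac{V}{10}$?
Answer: $\frac{2727}{10} \approx 272.7$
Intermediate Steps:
$\frac{V}{10} = \frac{2727}{10}$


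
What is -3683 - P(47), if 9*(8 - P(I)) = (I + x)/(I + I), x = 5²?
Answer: -173473/47 ≈ -3690.9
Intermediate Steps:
x = 25
P(I) = 8 - (25 + I)/(18*I) (P(I) = 8 - (I + 25)/(9*(I + I)) = 8 - (25 + I)/(9*(2*I)) = 8 - (25 + I)*1/(2*I)/9 = 8 - (25 + I)/(18*I))
-3683 - P(47) = -3683 - (-25 + 143*47)/(18*47) = -3683 - (-25 + 6721)/(18*47) = -3683 - 6696/(18*47) = -3683 - 1*372/47 = -3683 - 372/47 = -173473/47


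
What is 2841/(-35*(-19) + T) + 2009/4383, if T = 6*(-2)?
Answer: 13763980/2862099 ≈ 4.8091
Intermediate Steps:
T = -12
2841/(-35*(-19) + T) + 2009/4383 = 2841/(-35*(-19) - 12) + 2009/4383 = 2841/(665 - 12) + 2009*(1/4383) = 2841/653 + 2009/4383 = 13763980/2862099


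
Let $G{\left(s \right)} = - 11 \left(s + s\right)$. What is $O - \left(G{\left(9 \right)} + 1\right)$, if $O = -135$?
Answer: $62$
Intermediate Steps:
$G{\left(s \right)} = - 22 s$ ($G{\left(s \right)} = - 11 \cdot 2 s = - 22 s$)
$O - \left(G{\left(9 \right)} + 1\right) = -135 - \left(\left(-22\right) 9 + 1\right) = -135 - \left(-198 + 1\right) = -135 - -197 = -135 + 197 = 62$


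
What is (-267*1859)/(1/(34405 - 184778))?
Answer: 74638089669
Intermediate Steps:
(-267*1859)/(1/(34405 - 184778)) = -496353/(1/(-150373)) = -496353/(-1/150373) = -496353*(-150373) = 74638089669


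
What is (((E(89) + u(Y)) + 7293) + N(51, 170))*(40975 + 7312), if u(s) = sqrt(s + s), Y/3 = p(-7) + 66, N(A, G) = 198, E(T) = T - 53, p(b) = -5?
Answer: 363456249 + 48287*sqrt(366) ≈ 3.6438e+8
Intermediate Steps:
E(T) = -53 + T
Y = 183 (Y = 3*(-5 + 66) = 3*61 = 183)
u(s) = sqrt(2)*sqrt(s) (u(s) = sqrt(2*s) = sqrt(2)*sqrt(s))
(((E(89) + u(Y)) + 7293) + N(51, 170))*(40975 + 7312) = ((((-53 + 89) + sqrt(2)*sqrt(183)) + 7293) + 198)*(40975 + 7312) = (((36 + sqrt(366)) + 7293) + 198)*48287 = ((7329 + sqrt(366)) + 198)*48287 = (7527 + sqrt(366))*48287 = 363456249 + 48287*sqrt(366)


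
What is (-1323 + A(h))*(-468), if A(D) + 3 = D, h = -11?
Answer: 625716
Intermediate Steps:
A(D) = -3 + D
(-1323 + A(h))*(-468) = (-1323 + (-3 - 11))*(-468) = (-1323 - 14)*(-468) = -1337*(-468) = 625716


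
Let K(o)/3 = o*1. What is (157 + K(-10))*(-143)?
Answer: -18161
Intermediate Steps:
K(o) = 3*o (K(o) = 3*(o*1) = 3*o)
(157 + K(-10))*(-143) = (157 + 3*(-10))*(-143) = (157 - 30)*(-143) = 127*(-143) = -18161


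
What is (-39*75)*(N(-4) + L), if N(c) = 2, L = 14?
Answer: -46800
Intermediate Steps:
(-39*75)*(N(-4) + L) = (-39*75)*(2 + 14) = -2925*16 = -46800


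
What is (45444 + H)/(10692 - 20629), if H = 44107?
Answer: -89551/9937 ≈ -9.0119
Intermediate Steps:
(45444 + H)/(10692 - 20629) = (45444 + 44107)/(10692 - 20629) = 89551/(-9937) = 89551*(-1/9937) = -89551/9937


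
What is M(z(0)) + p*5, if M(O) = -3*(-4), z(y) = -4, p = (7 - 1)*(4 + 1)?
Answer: 162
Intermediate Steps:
p = 30 (p = 6*5 = 30)
M(O) = 12
M(z(0)) + p*5 = 12 + 30*5 = 12 + 150 = 162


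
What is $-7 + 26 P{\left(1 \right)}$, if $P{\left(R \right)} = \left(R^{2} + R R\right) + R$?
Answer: $71$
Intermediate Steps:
$P{\left(R \right)} = R + 2 R^{2}$ ($P{\left(R \right)} = \left(R^{2} + R^{2}\right) + R = 2 R^{2} + R = R + 2 R^{2}$)
$-7 + 26 P{\left(1 \right)} = -7 + 26 \cdot 1 \left(1 + 2 \cdot 1\right) = -7 + 26 \cdot 1 \left(1 + 2\right) = -7 + 26 \cdot 1 \cdot 3 = -7 + 26 \cdot 3 = -7 + 78 = 71$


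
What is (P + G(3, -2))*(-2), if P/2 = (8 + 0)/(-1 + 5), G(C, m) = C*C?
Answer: -26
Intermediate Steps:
G(C, m) = C**2
P = 4 (P = 2*((8 + 0)/(-1 + 5)) = 2*(8/4) = 2*(8*(1/4)) = 2*2 = 4)
(P + G(3, -2))*(-2) = (4 + 3**2)*(-2) = (4 + 9)*(-2) = 13*(-2) = -26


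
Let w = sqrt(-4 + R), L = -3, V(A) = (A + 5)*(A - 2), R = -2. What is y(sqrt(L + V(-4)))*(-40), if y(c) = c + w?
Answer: 40*I*(-3 - sqrt(6)) ≈ -217.98*I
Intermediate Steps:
V(A) = (-2 + A)*(5 + A) (V(A) = (5 + A)*(-2 + A) = (-2 + A)*(5 + A))
w = I*sqrt(6) (w = sqrt(-4 - 2) = sqrt(-6) = I*sqrt(6) ≈ 2.4495*I)
y(c) = c + I*sqrt(6)
y(sqrt(L + V(-4)))*(-40) = (sqrt(-3 + (-10 + (-4)**2 + 3*(-4))) + I*sqrt(6))*(-40) = (sqrt(-3 + (-10 + 16 - 12)) + I*sqrt(6))*(-40) = (sqrt(-3 - 6) + I*sqrt(6))*(-40) = (sqrt(-9) + I*sqrt(6))*(-40) = (3*I + I*sqrt(6))*(-40) = -120*I - 40*I*sqrt(6)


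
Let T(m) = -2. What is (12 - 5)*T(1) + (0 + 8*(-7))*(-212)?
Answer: 11858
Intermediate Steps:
(12 - 5)*T(1) + (0 + 8*(-7))*(-212) = (12 - 5)*(-2) + (0 + 8*(-7))*(-212) = 7*(-2) + (0 - 56)*(-212) = -14 - 56*(-212) = -14 + 11872 = 11858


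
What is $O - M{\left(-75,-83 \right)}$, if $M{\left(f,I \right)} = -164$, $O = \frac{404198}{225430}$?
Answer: $\frac{18687359}{112715} \approx 165.79$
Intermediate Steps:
$O = \frac{202099}{112715}$ ($O = 404198 \cdot \frac{1}{225430} = \frac{202099}{112715} \approx 1.793$)
$O - M{\left(-75,-83 \right)} = \frac{202099}{112715} - -164 = \frac{202099}{112715} + 164 = \frac{18687359}{112715}$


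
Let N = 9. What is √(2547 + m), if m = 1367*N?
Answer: 15*√66 ≈ 121.86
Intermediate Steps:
m = 12303 (m = 1367*9 = 12303)
√(2547 + m) = √(2547 + 12303) = √14850 = 15*√66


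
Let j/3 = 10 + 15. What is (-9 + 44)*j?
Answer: 2625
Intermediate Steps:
j = 75 (j = 3*(10 + 15) = 3*25 = 75)
(-9 + 44)*j = (-9 + 44)*75 = 35*75 = 2625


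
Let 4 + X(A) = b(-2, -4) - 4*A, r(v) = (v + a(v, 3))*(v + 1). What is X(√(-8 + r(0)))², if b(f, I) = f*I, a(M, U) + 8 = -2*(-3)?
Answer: 16*(1 - I*√10)² ≈ -144.0 - 101.19*I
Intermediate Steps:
a(M, U) = -2 (a(M, U) = -8 - 2*(-3) = -8 + 6 = -2)
r(v) = (1 + v)*(-2 + v) (r(v) = (v - 2)*(v + 1) = (-2 + v)*(1 + v) = (1 + v)*(-2 + v))
b(f, I) = I*f
X(A) = 4 - 4*A (X(A) = -4 + (-4*(-2) - 4*A) = -4 + (8 - 4*A) = 4 - 4*A)
X(√(-8 + r(0)))² = (4 - 4*√(-8 + (-2 + 0² - 1*0)))² = (4 - 4*√(-8 + (-2 + 0 + 0)))² = (4 - 4*√(-8 - 2))² = (4 - 4*I*√10)²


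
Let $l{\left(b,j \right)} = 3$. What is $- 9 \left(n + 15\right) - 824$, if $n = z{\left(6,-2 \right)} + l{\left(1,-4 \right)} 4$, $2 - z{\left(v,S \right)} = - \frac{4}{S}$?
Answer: $-1067$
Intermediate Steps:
$z{\left(v,S \right)} = 2 + \frac{4}{S}$ ($z{\left(v,S \right)} = 2 - - \frac{4}{S} = 2 + \frac{4}{S}$)
$n = 12$ ($n = \left(2 + \frac{4}{-2}\right) + 3 \cdot 4 = \left(2 + 4 \left(- \frac{1}{2}\right)\right) + 12 = \left(2 - 2\right) + 12 = 0 + 12 = 12$)
$- 9 \left(n + 15\right) - 824 = - 9 \left(12 + 15\right) - 824 = \left(-9\right) 27 - 824 = -243 - 824 = -1067$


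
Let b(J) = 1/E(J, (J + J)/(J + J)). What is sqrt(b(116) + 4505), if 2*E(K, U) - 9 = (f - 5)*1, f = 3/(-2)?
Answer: sqrt(112645)/5 ≈ 67.125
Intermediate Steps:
f = -3/2 (f = 3*(-1/2) = -3/2 ≈ -1.5000)
E(K, U) = 5/4 (E(K, U) = 9/2 + ((-3/2 - 5)*1)/2 = 9/2 + (-13/2*1)/2 = 9/2 + (1/2)*(-13/2) = 9/2 - 13/4 = 5/4)
b(J) = 4/5 (b(J) = 1/(5/4) = 4/5)
sqrt(b(116) + 4505) = sqrt(4/5 + 4505) = sqrt(22529/5) = sqrt(112645)/5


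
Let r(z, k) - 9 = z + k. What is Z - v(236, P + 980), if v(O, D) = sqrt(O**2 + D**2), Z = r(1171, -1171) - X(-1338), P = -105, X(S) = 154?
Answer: -145 - sqrt(821321) ≈ -1051.3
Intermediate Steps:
r(z, k) = 9 + k + z (r(z, k) = 9 + (z + k) = 9 + (k + z) = 9 + k + z)
Z = -145 (Z = (9 - 1171 + 1171) - 1*154 = 9 - 154 = -145)
v(O, D) = sqrt(D**2 + O**2)
Z - v(236, P + 980) = -145 - sqrt((-105 + 980)**2 + 236**2) = -145 - sqrt(875**2 + 55696) = -145 - sqrt(765625 + 55696) = -145 - sqrt(821321)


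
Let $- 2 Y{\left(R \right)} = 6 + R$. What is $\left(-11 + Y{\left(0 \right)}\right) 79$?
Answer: $-1106$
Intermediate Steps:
$Y{\left(R \right)} = -3 - \frac{R}{2}$ ($Y{\left(R \right)} = - \frac{6 + R}{2} = -3 - \frac{R}{2}$)
$\left(-11 + Y{\left(0 \right)}\right) 79 = \left(-11 - 3\right) 79 = \left(-14\right) 79 = -1106$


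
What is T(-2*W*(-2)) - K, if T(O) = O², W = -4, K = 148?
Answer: 108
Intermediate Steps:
T(-2*W*(-2)) - K = (-2*(-4)*(-2))² - 1*148 = (8*(-2))² - 148 = (-16)² - 148 = 256 - 148 = 108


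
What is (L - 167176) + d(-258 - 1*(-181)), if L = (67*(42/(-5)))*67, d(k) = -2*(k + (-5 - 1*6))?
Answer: -1023538/5 ≈ -2.0471e+5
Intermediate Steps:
d(k) = 22 - 2*k (d(k) = -2*(k + (-5 - 6)) = -2*(k - 11) = -2*(-11 + k) = 22 - 2*k)
L = -188538/5 (L = (67*(42*(-⅕)))*67 = (67*(-42/5))*67 = -2814/5*67 = -188538/5 ≈ -37708.)
(L - 167176) + d(-258 - 1*(-181)) = (-188538/5 - 167176) + (22 - 2*(-258 - 1*(-181))) = -1024418/5 + (22 - 2*(-258 + 181)) = -1024418/5 + (22 - 2*(-77)) = -1024418/5 + (22 + 154) = -1024418/5 + 176 = -1023538/5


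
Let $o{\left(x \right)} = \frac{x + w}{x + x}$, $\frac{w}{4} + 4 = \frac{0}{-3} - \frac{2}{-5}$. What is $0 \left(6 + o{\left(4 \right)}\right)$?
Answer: $0$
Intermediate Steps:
$w = - \frac{72}{5}$ ($w = -16 + 4 \left(\frac{0}{-3} - \frac{2}{-5}\right) = -16 + 4 \left(0 \left(- \frac{1}{3}\right) - - \frac{2}{5}\right) = -16 + 4 \left(0 + \frac{2}{5}\right) = -16 + 4 \cdot \frac{2}{5} = -16 + \frac{8}{5} = - \frac{72}{5} \approx -14.4$)
$o{\left(x \right)} = \frac{- \frac{72}{5} + x}{2 x}$ ($o{\left(x \right)} = \frac{x - \frac{72}{5}}{x + x} = \frac{- \frac{72}{5} + x}{2 x}$)
$0 \left(6 + o{\left(4 \right)}\right) = 0 \left(6 + \frac{-72 + 5 \cdot 4}{10 \cdot 4}\right) = 0 \left(6 + \frac{1}{10} \cdot \frac{1}{4} \left(-72 + 20\right)\right) = 0 \left(6 + \frac{1}{10} \cdot \frac{1}{4} \left(-52\right)\right) = 0 \left(6 - \frac{13}{10}\right) = 0 \cdot \frac{47}{10} = 0$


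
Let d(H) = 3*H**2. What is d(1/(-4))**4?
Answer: 81/65536 ≈ 0.0012360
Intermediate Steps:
d(1/(-4))**4 = (3*(1/(-4))**2)**4 = (3*(-1/4)**2)**4 = (3*(1/16))**4 = (3/16)**4 = 81/65536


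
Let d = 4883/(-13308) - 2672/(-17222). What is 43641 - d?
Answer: 5001072867533/114595188 ≈ 43641.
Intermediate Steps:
d = -24268025/114595188 (d = 4883*(-1/13308) - 2672*(-1/17222) = -4883/13308 + 1336/8611 = -24268025/114595188 ≈ -0.21177)
43641 - d = 43641 - 1*(-24268025/114595188) = 43641 + 24268025/114595188 = 5001072867533/114595188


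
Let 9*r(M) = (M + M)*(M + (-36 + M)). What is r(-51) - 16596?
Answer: -15032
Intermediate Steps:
r(M) = 2*M*(-36 + 2*M)/9 (r(M) = ((M + M)*(M + (-36 + M)))/9 = ((2*M)*(-36 + 2*M))/9 = (2*M*(-36 + 2*M))/9 = 2*M*(-36 + 2*M)/9)
r(-51) - 16596 = (4/9)*(-51)*(-18 - 51) - 16596 = (4/9)*(-51)*(-69) - 16596 = 1564 - 16596 = -15032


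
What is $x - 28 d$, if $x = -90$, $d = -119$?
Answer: $3242$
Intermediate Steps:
$x - 28 d = -90 - -3332 = -90 + 3332 = 3242$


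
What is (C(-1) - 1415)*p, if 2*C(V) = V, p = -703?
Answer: 1990193/2 ≈ 9.9510e+5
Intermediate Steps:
C(V) = V/2
(C(-1) - 1415)*p = ((½)*(-1) - 1415)*(-703) = (-½ - 1415)*(-703) = -2831/2*(-703) = 1990193/2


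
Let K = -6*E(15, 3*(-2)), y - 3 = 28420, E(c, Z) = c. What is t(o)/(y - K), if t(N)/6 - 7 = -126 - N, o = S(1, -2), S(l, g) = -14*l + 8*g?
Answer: -534/28513 ≈ -0.018728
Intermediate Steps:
y = 28423 (y = 3 + 28420 = 28423)
o = -30 (o = -14*1 + 8*(-2) = -14 - 16 = -30)
K = -90 (K = -6*15 = -90)
t(N) = -714 - 6*N (t(N) = 42 + 6*(-126 - N) = 42 + (-756 - 6*N) = -714 - 6*N)
t(o)/(y - K) = (-714 - 6*(-30))/(28423 - 1*(-90)) = (-714 + 180)/(28423 + 90) = -534/28513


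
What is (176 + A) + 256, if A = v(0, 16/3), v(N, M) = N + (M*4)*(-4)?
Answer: 1040/3 ≈ 346.67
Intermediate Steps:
v(N, M) = N - 16*M (v(N, M) = N + (4*M)*(-4) = N - 16*M)
A = -256/3 (A = 0 - 256/3 = -256/3 ≈ -85.333)
(176 + A) + 256 = (176 - 256/3) + 256 = 272/3 + 256 = 1040/3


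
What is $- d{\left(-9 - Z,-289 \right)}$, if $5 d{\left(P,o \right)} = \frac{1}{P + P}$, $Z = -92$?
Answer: $- \frac{1}{830} \approx -0.0012048$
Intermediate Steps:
$d{\left(P,o \right)} = \frac{1}{10 P}$ ($d{\left(P,o \right)} = \frac{1}{5 \left(P + P\right)} = \frac{1}{5 \cdot 2 P} = \frac{\frac{1}{2} \frac{1}{P}}{5} = \frac{1}{10 P}$)
$- d{\left(-9 - Z,-289 \right)} = - \frac{1}{10 \left(-9 - -92\right)} = - \frac{1}{10 \left(-9 + 92\right)} = - \frac{1}{10 \cdot 83} = \left(-1\right) \frac{1}{830} = - \frac{1}{830}$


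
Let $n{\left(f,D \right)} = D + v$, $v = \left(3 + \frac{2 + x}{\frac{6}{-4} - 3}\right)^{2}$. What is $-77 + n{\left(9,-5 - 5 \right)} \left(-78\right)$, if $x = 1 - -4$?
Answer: $\frac{14587}{27} \approx 540.26$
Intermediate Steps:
$x = 5$ ($x = 1 + 4 = 5$)
$v = \frac{169}{81}$ ($v = \left(3 + \frac{2 + 5}{\frac{6}{-4} - 3}\right)^{2} = \left(3 + \frac{7}{6 \left(- \frac{1}{4}\right) - 3}\right)^{2} = \left(3 + \frac{7}{- \frac{3}{2} - 3}\right)^{2} = \left(3 + \frac{7}{- \frac{9}{2}}\right)^{2} = \left(3 + 7 \left(- \frac{2}{9}\right)\right)^{2} = \left(3 - \frac{14}{9}\right)^{2} = \left(\frac{13}{9}\right)^{2} = \frac{169}{81} \approx 2.0864$)
$n{\left(f,D \right)} = \frac{169}{81} + D$ ($n{\left(f,D \right)} = D + \frac{169}{81} = \frac{169}{81} + D$)
$-77 + n{\left(9,-5 - 5 \right)} \left(-78\right) = -77 + \left(\frac{169}{81} - 10\right) \left(-78\right) = -77 - - \frac{16666}{27} = -77 + \frac{16666}{27} = \frac{14587}{27}$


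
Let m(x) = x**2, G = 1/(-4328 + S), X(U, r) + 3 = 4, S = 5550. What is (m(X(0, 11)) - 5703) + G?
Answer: -6967843/1222 ≈ -5702.0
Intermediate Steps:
X(U, r) = 1 (X(U, r) = -3 + 4 = 1)
G = 1/1222 (G = 1/(-4328 + 5550) = 1/1222 ≈ 0.00081833)
(m(X(0, 11)) - 5703) + G = (1**2 - 5703) + 1/1222 = (1 - 5703) + 1/1222 = -5702 + 1/1222 = -6967843/1222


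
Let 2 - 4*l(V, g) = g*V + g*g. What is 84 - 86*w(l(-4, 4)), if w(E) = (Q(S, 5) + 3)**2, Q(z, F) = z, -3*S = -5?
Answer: -16100/9 ≈ -1788.9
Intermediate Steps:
S = 5/3 (S = -1/3*(-5) = 5/3 ≈ 1.6667)
l(V, g) = 1/2 - g**2/4 - V*g/4 (l(V, g) = 1/2 - (g*V + g*g)/4 = 1/2 - (V*g + g**2)/4 = 1/2 - (g**2 + V*g)/4 = 1/2 + (-g**2/4 - V*g/4) = 1/2 - g**2/4 - V*g/4)
w(E) = 196/9 (w(E) = (5/3 + 3)**2 = (14/3)**2 = 196/9)
84 - 86*w(l(-4, 4)) = 84 - 86*196/9 = 84 - 16856/9 = -16100/9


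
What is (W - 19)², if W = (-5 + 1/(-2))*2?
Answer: 900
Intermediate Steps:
W = -11 (W = (-5 - ½)*2 = -11/2*2 = -11)
(W - 19)² = (-11 - 19)² = (-30)² = 900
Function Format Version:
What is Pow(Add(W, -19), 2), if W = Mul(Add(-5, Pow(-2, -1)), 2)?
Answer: 900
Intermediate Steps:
W = -11 (W = Mul(Add(-5, Rational(-1, 2)), 2) = Mul(Rational(-11, 2), 2) = -11)
Pow(Add(W, -19), 2) = Pow(Add(-11, -19), 2) = Pow(-30, 2) = 900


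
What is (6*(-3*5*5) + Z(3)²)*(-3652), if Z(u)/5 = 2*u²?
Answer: -27937800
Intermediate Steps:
Z(u) = 10*u² (Z(u) = 5*(2*u²) = 10*u²)
(6*(-3*5*5) + Z(3)²)*(-3652) = (6*(-3*5*5) + (10*3²)²)*(-3652) = (6*(-15*5) + (10*9)²)*(-3652) = (6*(-75) + 90²)*(-3652) = (-450 + 8100)*(-3652) = 7650*(-3652) = -27937800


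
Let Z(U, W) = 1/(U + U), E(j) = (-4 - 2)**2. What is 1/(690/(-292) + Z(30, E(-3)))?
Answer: -4380/10277 ≈ -0.42619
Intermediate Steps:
E(j) = 36 (E(j) = (-6)**2 = 36)
Z(U, W) = 1/(2*U)
1/(690/(-292) + Z(30, E(-3))) = 1/(690/(-292) + (1/2)/30) = 1/(690*(-1/292) + (1/2)*(1/30)) = 1/(-345/146 + 1/60) = 1/(-10277/4380) = -4380/10277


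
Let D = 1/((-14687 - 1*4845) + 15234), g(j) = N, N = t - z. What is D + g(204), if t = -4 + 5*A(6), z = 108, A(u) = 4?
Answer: -395417/4298 ≈ -92.000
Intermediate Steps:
t = 16 (t = -4 + 5*4 = -4 + 20 = 16)
N = -92 (N = 16 - 1*108 = 16 - 108 = -92)
g(j) = -92
D = -1/4298 (D = 1/((-14687 - 4845) + 15234) = 1/(-19532 + 15234) = 1/(-4298) = -1/4298 ≈ -0.00023267)
D + g(204) = -1/4298 - 92 = -395417/4298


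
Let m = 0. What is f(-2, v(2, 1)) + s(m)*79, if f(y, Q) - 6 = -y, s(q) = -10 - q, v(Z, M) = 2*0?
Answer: -782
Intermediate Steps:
v(Z, M) = 0
f(y, Q) = 6 - y
f(-2, v(2, 1)) + s(m)*79 = (6 - 1*(-2)) + (-10 - 1*0)*79 = (6 + 2) + (-10 + 0)*79 = 8 - 10*79 = 8 - 790 = -782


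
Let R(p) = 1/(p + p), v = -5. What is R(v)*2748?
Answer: -1374/5 ≈ -274.80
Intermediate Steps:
R(p) = 1/(2*p)
R(v)*2748 = ((½)/(-5))*2748 = ((½)*(-⅕))*2748 = -⅒*2748 = -1374/5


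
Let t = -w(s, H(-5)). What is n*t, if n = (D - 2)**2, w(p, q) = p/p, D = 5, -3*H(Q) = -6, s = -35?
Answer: -9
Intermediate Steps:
H(Q) = 2 (H(Q) = -1/3*(-6) = 2)
w(p, q) = 1
t = -1 (t = -1*1 = -1)
n = 9 (n = (5 - 2)**2 = 3**2 = 9)
n*t = 9*(-1) = -9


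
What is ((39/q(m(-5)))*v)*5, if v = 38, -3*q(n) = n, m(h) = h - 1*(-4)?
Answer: 22230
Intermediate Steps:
m(h) = 4 + h (m(h) = h + 4 = 4 + h)
q(n) = -n/3
((39/q(m(-5)))*v)*5 = ((39/((-(4 - 5)/3)))*38)*5 = ((39/((-1/3*(-1))))*38)*5 = ((39/(1/3))*38)*5 = ((39*3)*38)*5 = (117*38)*5 = 4446*5 = 22230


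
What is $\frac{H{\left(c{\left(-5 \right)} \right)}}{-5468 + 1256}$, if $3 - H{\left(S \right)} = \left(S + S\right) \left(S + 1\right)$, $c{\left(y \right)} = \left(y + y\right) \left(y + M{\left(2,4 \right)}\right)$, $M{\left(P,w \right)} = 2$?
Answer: $\frac{619}{1404} \approx 0.44088$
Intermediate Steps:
$c{\left(y \right)} = 2 y \left(2 + y\right)$ ($c{\left(y \right)} = \left(y + y\right) \left(y + 2\right) = 2 y \left(2 + y\right)$)
$H{\left(S \right)} = 3 - 2 S \left(1 + S\right)$ ($H{\left(S \right)} = 3 - \left(S + S\right) \left(S + 1\right) = 3 - 2 S \left(1 + S\right)$)
$\frac{H{\left(c{\left(-5 \right)} \right)}}{-5468 + 1256} = \frac{3 - 2 \cdot 2 \left(-5\right) \left(2 - 5\right) - 2 \left(2 \left(-5\right) \left(2 - 5\right)\right)^{2}}{-5468 + 1256} = \frac{3 - 2 \cdot 2 \left(-5\right) \left(-3\right) - 2 \left(2 \left(-5\right) \left(-3\right)\right)^{2}}{-4212} = - \frac{3 - 60 - 2 \cdot 30^{2}}{4212} = - \frac{3 - 60 - 1800}{4212} = \left(- \frac{1}{4212}\right) \left(-1857\right) = \frac{619}{1404}$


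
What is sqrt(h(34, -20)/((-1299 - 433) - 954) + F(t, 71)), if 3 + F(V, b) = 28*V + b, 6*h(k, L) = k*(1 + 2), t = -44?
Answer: I*sqrt(29058254)/158 ≈ 34.118*I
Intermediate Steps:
h(k, L) = k/2 (h(k, L) = (k*(1 + 2))/6 = (k*3)/6 = (3*k)/6 = k/2)
F(V, b) = -3 + b + 28*V (F(V, b) = -3 + (28*V + b) = -3 + (b + 28*V) = -3 + b + 28*V)
sqrt(h(34, -20)/((-1299 - 433) - 954) + F(t, 71)) = sqrt(((1/2)*34)/((-1299 - 433) - 954) + (-3 + 71 + 28*(-44))) = sqrt(17/(-1732 - 954) + (-3 + 71 - 1232)) = sqrt(17/(-2686) - 1164) = sqrt(17*(-1/2686) - 1164) = sqrt(-1/158 - 1164) = sqrt(-183913/158) = I*sqrt(29058254)/158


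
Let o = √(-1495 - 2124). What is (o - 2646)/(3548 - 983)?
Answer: -98/95 + I*√3619/2565 ≈ -1.0316 + 0.023453*I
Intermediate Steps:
o = I*√3619 (o = √(-3619) = I*√3619 ≈ 60.158*I)
(o - 2646)/(3548 - 983) = (I*√3619 - 2646)/(3548 - 983) = (-2646 + I*√3619)/2565 = (-2646 + I*√3619)*(1/2565) = -98/95 + I*√3619/2565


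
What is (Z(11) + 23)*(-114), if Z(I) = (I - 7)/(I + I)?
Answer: -29070/11 ≈ -2642.7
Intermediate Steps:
Z(I) = (-7 + I)/(2*I) (Z(I) = (-7 + I)/((2*I)) = (-7 + I)*(1/(2*I)) = (-7 + I)/(2*I))
(Z(11) + 23)*(-114) = ((1/2)*(-7 + 11)/11 + 23)*(-114) = ((1/2)*(1/11)*4 + 23)*(-114) = (2/11 + 23)*(-114) = (255/11)*(-114) = -29070/11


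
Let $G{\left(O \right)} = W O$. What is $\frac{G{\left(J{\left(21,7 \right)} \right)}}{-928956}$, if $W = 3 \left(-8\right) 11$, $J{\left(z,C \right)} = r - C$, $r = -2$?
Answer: $- \frac{198}{77413} \approx -0.0025577$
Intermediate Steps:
$J{\left(z,C \right)} = -2 - C$
$W = -264$ ($W = \left(-24\right) 11 = -264$)
$G{\left(O \right)} = - 264 O$
$\frac{G{\left(J{\left(21,7 \right)} \right)}}{-928956} = \frac{\left(-264\right) \left(-2 - 7\right)}{-928956} = - 264 \left(-2 - 7\right) \left(- \frac{1}{928956}\right) = \left(-264\right) \left(-9\right) \left(- \frac{1}{928956}\right) = 2376 \left(- \frac{1}{928956}\right) = - \frac{198}{77413}$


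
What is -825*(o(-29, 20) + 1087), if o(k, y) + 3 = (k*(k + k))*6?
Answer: -9220200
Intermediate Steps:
o(k, y) = -3 + 12*k² (o(k, y) = -3 + (k*(k + k))*6 = -3 + (k*(2*k))*6 = -3 + (2*k²)*6 = -3 + 12*k²)
-825*(o(-29, 20) + 1087) = -825*((-3 + 12*(-29)²) + 1087) = -825*((-3 + 12*841) + 1087) = -825*((-3 + 10092) + 1087) = -825*(10089 + 1087) = -825*11176 = -9220200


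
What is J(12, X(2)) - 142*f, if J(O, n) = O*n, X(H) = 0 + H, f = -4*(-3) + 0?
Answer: -1680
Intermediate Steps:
f = 12 (f = 12 + 0 = 12)
X(H) = H
J(12, X(2)) - 142*f = 12*2 - 142*12 = 24 - 1704 = -1680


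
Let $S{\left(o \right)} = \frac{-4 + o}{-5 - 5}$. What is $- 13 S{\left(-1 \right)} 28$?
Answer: $-182$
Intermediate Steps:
$S{\left(o \right)} = \frac{2}{5} - \frac{o}{10}$ ($S{\left(o \right)} = \frac{-4 + o}{-10} = \left(-4 + o\right) \left(- \frac{1}{10}\right) = \frac{2}{5} - \frac{o}{10}$)
$- 13 S{\left(-1 \right)} 28 = - 13 \left(\frac{2}{5} - - \frac{1}{10}\right) 28 = - 13 \left(\frac{2}{5} + \frac{1}{10}\right) 28 = \left(-13\right) \frac{1}{2} \cdot 28 = \left(- \frac{13}{2}\right) 28 = -182$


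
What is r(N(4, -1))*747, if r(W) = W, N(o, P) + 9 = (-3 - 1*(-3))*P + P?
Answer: -7470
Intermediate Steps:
N(o, P) = -9 + P (N(o, P) = -9 + ((-3 - 1*(-3))*P + P) = -9 + ((-3 + 3)*P + P) = -9 + (0*P + P) = -9 + (0 + P) = -9 + P)
r(N(4, -1))*747 = (-9 - 1)*747 = -10*747 = -7470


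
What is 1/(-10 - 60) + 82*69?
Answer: 396059/70 ≈ 5658.0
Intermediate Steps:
1/(-10 - 60) + 82*69 = 1/(-70) + 5658 = -1/70 + 5658 = 396059/70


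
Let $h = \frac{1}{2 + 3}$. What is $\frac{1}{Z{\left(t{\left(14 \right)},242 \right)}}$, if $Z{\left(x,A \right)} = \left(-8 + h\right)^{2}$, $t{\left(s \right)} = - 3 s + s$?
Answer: $\frac{25}{1521} \approx 0.016437$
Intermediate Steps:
$h = \frac{1}{5} \approx 0.2$
$t{\left(s \right)} = - 2 s$
$Z{\left(x,A \right)} = \frac{1521}{25}$ ($Z{\left(x,A \right)} = \left(-8 + \frac{1}{5}\right)^{2} = \left(- \frac{39}{5}\right)^{2} = \frac{1521}{25}$)
$\frac{1}{Z{\left(t{\left(14 \right)},242 \right)}} = \frac{1}{\frac{1521}{25}} = \frac{25}{1521}$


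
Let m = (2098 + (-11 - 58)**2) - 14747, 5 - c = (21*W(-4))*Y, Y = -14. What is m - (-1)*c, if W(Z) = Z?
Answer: -9059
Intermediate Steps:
c = -1171 (c = 5 - 21*(-4)*(-14) = 5 - (-84)*(-14) = 5 - 1*1176 = 5 - 1176 = -1171)
m = -7888 (m = (2098 + (-69)**2) - 14747 = (2098 + 4761) - 14747 = 6859 - 14747 = -7888)
m - (-1)*c = -7888 - (-1)*(-1171) = -7888 - 1*1171 = -7888 - 1171 = -9059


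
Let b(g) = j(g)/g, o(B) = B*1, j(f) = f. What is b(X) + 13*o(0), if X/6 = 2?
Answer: 1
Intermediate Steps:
X = 12 (X = 6*2 = 12)
o(B) = B
b(g) = 1 (b(g) = g/g = 1)
b(X) + 13*o(0) = 1 + 13*0 = 1 + 0 = 1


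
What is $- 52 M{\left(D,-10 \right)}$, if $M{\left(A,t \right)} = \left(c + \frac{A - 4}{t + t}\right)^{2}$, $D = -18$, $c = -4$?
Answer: $- \frac{10933}{25} \approx -437.32$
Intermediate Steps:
$M{\left(A,t \right)} = \left(-4 + \frac{-4 + A}{2 t}\right)^{2}$ ($M{\left(A,t \right)} = \left(-4 + \frac{A - 4}{t + t}\right)^{2} = \left(-4 + \frac{-4 + A}{2 t}\right)^{2}$)
$- 52 M{\left(D,-10 \right)} = - 52 \frac{\left(4 - -18 + 8 \left(-10\right)\right)^{2}}{4 \cdot 100} = - 52 \cdot \frac{1}{4} \cdot \frac{1}{100} \left(4 + 18 - 80\right)^{2} = - 52 \cdot \frac{1}{4} \cdot \frac{1}{100} \left(-58\right)^{2} = - 52 \cdot \frac{1}{4} \cdot \frac{1}{100} \cdot 3364 = \left(-52\right) \frac{841}{100} = - \frac{10933}{25}$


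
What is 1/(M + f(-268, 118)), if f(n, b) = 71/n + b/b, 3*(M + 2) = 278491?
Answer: 804/74634571 ≈ 1.0772e-5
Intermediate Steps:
M = 278485/3 (M = -2 + (⅓)*278491 = -2 + 278491/3 = 278485/3 ≈ 92828.)
f(n, b) = 1 + 71/n (f(n, b) = 71/n + 1 = 1 + 71/n)
1/(M + f(-268, 118)) = 1/(278485/3 + (71 - 268)/(-268)) = 1/(278485/3 - 1/268*(-197)) = 1/(278485/3 + 197/268) = 1/(74634571/804) = 804/74634571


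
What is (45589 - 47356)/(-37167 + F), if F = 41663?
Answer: -1767/4496 ≈ -0.39302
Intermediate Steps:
(45589 - 47356)/(-37167 + F) = (45589 - 47356)/(-37167 + 41663) = -1767/4496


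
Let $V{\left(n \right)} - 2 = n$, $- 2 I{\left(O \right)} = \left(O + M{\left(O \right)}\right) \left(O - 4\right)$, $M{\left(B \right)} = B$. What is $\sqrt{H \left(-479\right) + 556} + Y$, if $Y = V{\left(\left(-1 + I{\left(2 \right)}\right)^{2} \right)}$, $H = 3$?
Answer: $11 + i \sqrt{881} \approx 11.0 + 29.682 i$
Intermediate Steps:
$I{\left(O \right)} = - O \left(-4 + O\right)$ ($I{\left(O \right)} = - \frac{\left(O + O\right) \left(O - 4\right)}{2} = - \frac{2 O \left(-4 + O\right)}{2} = - O \left(-4 + O\right)$)
$V{\left(n \right)} = 2 + n$
$Y = 11$ ($Y = 2 + \left(-1 + 2 \left(4 - 2\right)\right)^{2} = 2 + \left(-1 + 2 \cdot 2\right)^{2} = 2 + \left(-1 + 4\right)^{2} = 2 + 3^{2} = 2 + 9 = 11$)
$\sqrt{H \left(-479\right) + 556} + Y = \sqrt{3 \left(-479\right) + 556} + 11 = \sqrt{-1437 + 556} + 11 = \sqrt{-881} + 11 = i \sqrt{881} + 11 = 11 + i \sqrt{881}$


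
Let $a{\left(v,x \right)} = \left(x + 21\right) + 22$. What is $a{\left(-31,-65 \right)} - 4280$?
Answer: $-4302$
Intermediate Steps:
$a{\left(v,x \right)} = 43 + x$ ($a{\left(v,x \right)} = \left(21 + x\right) + 22 = 43 + x$)
$a{\left(-31,-65 \right)} - 4280 = \left(43 - 65\right) - 4280 = -22 - 4280 = -4302$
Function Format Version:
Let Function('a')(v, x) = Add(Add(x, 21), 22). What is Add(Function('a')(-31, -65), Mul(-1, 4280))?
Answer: -4302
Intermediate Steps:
Function('a')(v, x) = Add(43, x) (Function('a')(v, x) = Add(Add(21, x), 22) = Add(43, x))
Add(Function('a')(-31, -65), Mul(-1, 4280)) = Add(Add(43, -65), Mul(-1, 4280)) = Add(-22, -4280) = -4302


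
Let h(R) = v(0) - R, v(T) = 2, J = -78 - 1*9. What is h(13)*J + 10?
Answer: 967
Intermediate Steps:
J = -87 (J = -78 - 9 = -87)
h(R) = 2 - R
h(13)*J + 10 = (2 - 1*13)*(-87) + 10 = (2 - 13)*(-87) + 10 = -11*(-87) + 10 = 957 + 10 = 967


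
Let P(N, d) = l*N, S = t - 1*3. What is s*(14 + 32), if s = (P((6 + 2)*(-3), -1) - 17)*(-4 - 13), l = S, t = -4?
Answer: -118082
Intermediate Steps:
S = -7 (S = -4 - 1*3 = -4 - 3 = -7)
l = -7
P(N, d) = -7*N
s = -2567 (s = (-7*(6 + 2)*(-3) - 17)*(-4 - 13) = (-56*(-3) - 17)*(-17) = (-7*(-24) - 17)*(-17) = (168 - 17)*(-17) = 151*(-17) = -2567)
s*(14 + 32) = -2567*(14 + 32) = -2567*46 = -118082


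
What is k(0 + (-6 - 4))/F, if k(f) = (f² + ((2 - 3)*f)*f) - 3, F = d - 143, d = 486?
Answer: -3/343 ≈ -0.0087464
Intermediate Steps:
F = 343 (F = 486 - 143 = 343)
k(f) = -3 (k(f) = (f² + (-f)*f) - 3 = (f² - f²) - 3 = 0 - 3 = -3)
k(0 + (-6 - 4))/F = -3/343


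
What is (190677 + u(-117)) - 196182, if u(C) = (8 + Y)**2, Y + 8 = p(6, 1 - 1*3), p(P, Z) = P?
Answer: -5469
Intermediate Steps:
Y = -2 (Y = -8 + 6 = -2)
u(C) = 36 (u(C) = (8 - 2)**2 = 6**2 = 36)
(190677 + u(-117)) - 196182 = (190677 + 36) - 196182 = 190713 - 196182 = -5469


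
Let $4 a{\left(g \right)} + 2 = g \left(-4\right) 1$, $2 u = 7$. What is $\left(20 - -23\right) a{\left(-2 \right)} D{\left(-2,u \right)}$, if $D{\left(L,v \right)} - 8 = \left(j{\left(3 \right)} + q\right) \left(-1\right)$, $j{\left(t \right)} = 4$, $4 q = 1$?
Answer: $\frac{1935}{8} \approx 241.88$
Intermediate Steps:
$q = \frac{1}{4}$ ($q = \frac{1}{4} \cdot 1 = \frac{1}{4} \approx 0.25$)
$u = \frac{7}{2}$ ($u = \frac{1}{2} \cdot 7 = \frac{7}{2} \approx 3.5$)
$D{\left(L,v \right)} = \frac{15}{4}$ ($D{\left(L,v \right)} = 8 + \left(4 + \frac{1}{4}\right) \left(-1\right) = 8 + \frac{17}{4} \left(-1\right) = 8 - \frac{17}{4} = \frac{15}{4}$)
$a{\left(g \right)} = - \frac{1}{2} - g$ ($a{\left(g \right)} = - \frac{1}{2} + \frac{g \left(-4\right) 1}{4} = - \frac{1}{2} + \frac{- 4 g 1}{4} = - \frac{1}{2} + \frac{\left(-4\right) g}{4} = - \frac{1}{2} - g$)
$\left(20 - -23\right) a{\left(-2 \right)} D{\left(-2,u \right)} = \left(20 - -23\right) \left(- \frac{1}{2} - -2\right) \frac{15}{4} = \left(20 + 23\right) \left(- \frac{1}{2} + 2\right) \frac{15}{4} = 43 \cdot \frac{3}{2} \cdot \frac{15}{4} = \frac{129}{2} \cdot \frac{15}{4} = \frac{1935}{8}$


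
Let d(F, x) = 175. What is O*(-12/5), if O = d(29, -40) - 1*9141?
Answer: 107592/5 ≈ 21518.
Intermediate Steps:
O = -8966 (O = 175 - 1*9141 = 175 - 9141 = -8966)
O*(-12/5) = -(-107592)*1/5 = -(-107592)*1*(⅕) = -(-107592)/5 = -8966*(-12/5) = 107592/5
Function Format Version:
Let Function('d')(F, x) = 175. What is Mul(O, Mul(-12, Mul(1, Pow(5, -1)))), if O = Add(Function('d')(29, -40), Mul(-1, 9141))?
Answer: Rational(107592, 5) ≈ 21518.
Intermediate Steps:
O = -8966 (O = Add(175, Mul(-1, 9141)) = Add(175, -9141) = -8966)
Mul(O, Mul(-12, Mul(1, Pow(5, -1)))) = Mul(-8966, Mul(-12, Mul(1, Pow(5, -1)))) = Mul(-8966, Mul(-12, Mul(1, Rational(1, 5)))) = Mul(-8966, Mul(-12, Rational(1, 5))) = Mul(-8966, Rational(-12, 5)) = Rational(107592, 5)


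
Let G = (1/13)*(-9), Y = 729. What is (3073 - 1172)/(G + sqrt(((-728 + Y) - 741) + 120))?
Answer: -222417/104861 - 642538*I*sqrt(155)/104861 ≈ -2.1211 - 76.287*I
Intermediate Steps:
G = -9/13 (G = ((1/13)*1)*(-9) = (1/13)*(-9) = -9/13 ≈ -0.69231)
(3073 - 1172)/(G + sqrt(((-728 + Y) - 741) + 120)) = (3073 - 1172)/(-9/13 + sqrt(((-728 + 729) - 741) + 120)) = 1901/(-9/13 + sqrt((1 - 741) + 120)) = 1901/(-9/13 + sqrt(-740 + 120)) = 1901/(-9/13 + sqrt(-620)) = 1901/(-9/13 + 2*I*sqrt(155))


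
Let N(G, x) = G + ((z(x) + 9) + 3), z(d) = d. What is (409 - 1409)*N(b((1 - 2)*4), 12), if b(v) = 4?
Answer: -28000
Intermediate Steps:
N(G, x) = 12 + G + x (N(G, x) = G + ((x + 9) + 3) = G + ((9 + x) + 3) = G + (12 + x) = 12 + G + x)
(409 - 1409)*N(b((1 - 2)*4), 12) = (409 - 1409)*(12 + 4 + 12) = -1000*28 = -28000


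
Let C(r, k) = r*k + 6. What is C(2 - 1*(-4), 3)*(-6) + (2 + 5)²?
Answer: -95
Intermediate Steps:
C(r, k) = 6 + k*r (C(r, k) = k*r + 6 = 6 + k*r)
C(2 - 1*(-4), 3)*(-6) + (2 + 5)² = (6 + 3*(2 - 1*(-4)))*(-6) + (2 + 5)² = (6 + 3*(2 + 4))*(-6) + 7² = (6 + 3*6)*(-6) + 49 = (6 + 18)*(-6) + 49 = 24*(-6) + 49 = -144 + 49 = -95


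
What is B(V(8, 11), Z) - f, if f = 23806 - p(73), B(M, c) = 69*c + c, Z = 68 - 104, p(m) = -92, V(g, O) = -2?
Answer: -26418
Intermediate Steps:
Z = -36
B(M, c) = 70*c
f = 23898 (f = 23806 - 1*(-92) = 23806 + 92 = 23898)
B(V(8, 11), Z) - f = 70*(-36) - 1*23898 = -2520 - 23898 = -26418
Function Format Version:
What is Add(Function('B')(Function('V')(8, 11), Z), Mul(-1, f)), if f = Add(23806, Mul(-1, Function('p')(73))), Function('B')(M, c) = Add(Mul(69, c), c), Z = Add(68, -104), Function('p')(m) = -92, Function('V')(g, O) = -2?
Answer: -26418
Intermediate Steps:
Z = -36
Function('B')(M, c) = Mul(70, c)
f = 23898 (f = Add(23806, Mul(-1, -92)) = Add(23806, 92) = 23898)
Add(Function('B')(Function('V')(8, 11), Z), Mul(-1, f)) = Add(Mul(70, -36), Mul(-1, 23898)) = Add(-2520, -23898) = -26418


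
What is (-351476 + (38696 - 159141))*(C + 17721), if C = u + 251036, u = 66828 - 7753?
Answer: -154710805272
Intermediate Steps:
u = 59075
C = 310111 (C = 59075 + 251036 = 310111)
(-351476 + (38696 - 159141))*(C + 17721) = (-351476 + (38696 - 159141))*(310111 + 17721) = (-351476 - 120445)*327832 = -471921*327832 = -154710805272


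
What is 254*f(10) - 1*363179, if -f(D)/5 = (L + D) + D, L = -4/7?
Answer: -2714973/7 ≈ -3.8785e+5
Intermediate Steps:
L = -4/7 (L = -4*1/7 = -4/7 ≈ -0.57143)
f(D) = 20/7 - 10*D (f(D) = -5*((-4/7 + D) + D) = -5*(-4/7 + 2*D) = 20/7 - 10*D)
254*f(10) - 1*363179 = 254*(20/7 - 10*10) - 1*363179 = 254*(20/7 - 100) - 363179 = 254*(-680/7) - 363179 = -172720/7 - 363179 = -2714973/7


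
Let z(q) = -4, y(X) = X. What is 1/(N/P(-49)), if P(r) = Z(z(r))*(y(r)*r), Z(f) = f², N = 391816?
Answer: 4802/48977 ≈ 0.098046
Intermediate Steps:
P(r) = 16*r² (P(r) = (-4)²*(r*r) = 16*r²)
1/(N/P(-49)) = 1/(391816/((16*(-49)²))) = 1/(391816/((16*2401))) = 1/(391816/38416) = 1/(391816*(1/38416)) = 1/(48977/4802) = 4802/48977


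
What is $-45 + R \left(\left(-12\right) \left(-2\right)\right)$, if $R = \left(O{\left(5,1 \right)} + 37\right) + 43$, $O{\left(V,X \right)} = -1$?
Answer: $1851$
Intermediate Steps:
$R = 79$ ($R = \left(-1 + 37\right) + 43 = 36 + 43 = 79$)
$-45 + R \left(\left(-12\right) \left(-2\right)\right) = -45 + 79 \left(\left(-12\right) \left(-2\right)\right) = -45 + 79 \cdot 24 = -45 + 1896 = 1851$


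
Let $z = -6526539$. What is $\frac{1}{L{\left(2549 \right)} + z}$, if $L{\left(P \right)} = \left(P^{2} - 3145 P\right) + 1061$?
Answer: $- \frac{1}{8044682} \approx -1.2431 \cdot 10^{-7}$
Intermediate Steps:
$L{\left(P \right)} = 1061 + P^{2} - 3145 P$
$\frac{1}{L{\left(2549 \right)} + z} = \frac{1}{\left(1061 + 2549^{2} - 8016605\right) - 6526539} = \frac{1}{\left(1061 + 6497401 - 8016605\right) - 6526539} = \frac{1}{-1518143 - 6526539} = \frac{1}{-8044682} = - \frac{1}{8044682}$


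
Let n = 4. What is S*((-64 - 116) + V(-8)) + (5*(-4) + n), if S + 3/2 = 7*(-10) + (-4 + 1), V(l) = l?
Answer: 13990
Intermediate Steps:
S = -149/2 (S = -3/2 + (7*(-10) + (-4 + 1)) = -3/2 + (-70 - 3) = -3/2 - 73 = -149/2 ≈ -74.500)
S*((-64 - 116) + V(-8)) + (5*(-4) + n) = -149*((-64 - 116) - 8)/2 + (5*(-4) + 4) = -149*(-180 - 8)/2 + (-20 + 4) = -149/2*(-188) - 16 = 14006 - 16 = 13990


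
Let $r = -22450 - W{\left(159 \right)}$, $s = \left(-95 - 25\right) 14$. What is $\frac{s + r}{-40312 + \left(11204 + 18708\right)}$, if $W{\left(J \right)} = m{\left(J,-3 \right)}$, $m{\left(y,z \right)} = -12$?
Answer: $\frac{12059}{5200} \approx 2.319$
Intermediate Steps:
$W{\left(J \right)} = -12$
$s = -1680$ ($s = \left(-120\right) 14 = -1680$)
$r = -22438$ ($r = -22450 - -12 = -22450 + 12 = -22438$)
$\frac{s + r}{-40312 + \left(11204 + 18708\right)} = \frac{-1680 - 22438}{-40312 + \left(11204 + 18708\right)} = - \frac{24118}{-40312 + 29912} = - \frac{24118}{-10400} = \left(-24118\right) \left(- \frac{1}{10400}\right) = \frac{12059}{5200}$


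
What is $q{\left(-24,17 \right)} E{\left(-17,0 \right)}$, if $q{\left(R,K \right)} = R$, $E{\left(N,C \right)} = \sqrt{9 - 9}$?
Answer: $0$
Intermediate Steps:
$E{\left(N,C \right)} = 0$ ($E{\left(N,C \right)} = \sqrt{0} = 0$)
$q{\left(-24,17 \right)} E{\left(-17,0 \right)} = \left(-24\right) 0 = 0$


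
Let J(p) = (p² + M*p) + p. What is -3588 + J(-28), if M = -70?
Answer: -872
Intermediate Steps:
J(p) = p² - 69*p (J(p) = (p² - 70*p) + p = p² - 69*p)
-3588 + J(-28) = -3588 - 28*(-69 - 28) = -3588 - 28*(-97) = -3588 + 2716 = -872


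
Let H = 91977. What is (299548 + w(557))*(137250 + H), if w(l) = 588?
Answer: 68799274872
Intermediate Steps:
(299548 + w(557))*(137250 + H) = (299548 + 588)*(137250 + 91977) = 300136*229227 = 68799274872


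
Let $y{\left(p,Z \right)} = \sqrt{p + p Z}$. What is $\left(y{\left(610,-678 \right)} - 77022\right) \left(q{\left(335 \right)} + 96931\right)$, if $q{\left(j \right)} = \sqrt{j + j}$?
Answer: $- \left(77022 - i \sqrt{412970}\right) \left(96931 + \sqrt{670}\right) \approx -7.4678 \cdot 10^{9} + 6.2307 \cdot 10^{7} i$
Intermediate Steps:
$q{\left(j \right)} = \sqrt{2} \sqrt{j}$ ($q{\left(j \right)} = \sqrt{2 j} = \sqrt{2} \sqrt{j}$)
$y{\left(p,Z \right)} = \sqrt{p + Z p}$
$\left(y{\left(610,-678 \right)} - 77022\right) \left(q{\left(335 \right)} + 96931\right) = \left(\sqrt{610 \left(1 - 678\right)} - 77022\right) \left(\sqrt{2} \sqrt{335} + 96931\right) = \left(\sqrt{610 \left(-677\right)} - 77022\right) \left(\sqrt{670} + 96931\right) = \left(\sqrt{-412970} - 77022\right) \left(96931 + \sqrt{670}\right) = \left(i \sqrt{412970} - 77022\right) \left(96931 + \sqrt{670}\right) = \left(-77022 + i \sqrt{412970}\right) \left(96931 + \sqrt{670}\right)$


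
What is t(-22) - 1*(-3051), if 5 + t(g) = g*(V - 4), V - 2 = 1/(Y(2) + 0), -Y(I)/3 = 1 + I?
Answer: 27832/9 ≈ 3092.4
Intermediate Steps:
Y(I) = -3 - 3*I (Y(I) = -3*(1 + I) = -3 - 3*I)
V = 17/9 (V = 2 + 1/((-3 - 3*2) + 0) = 2 + 1/((-3 - 6) + 0) = 2 + 1/(-9 + 0) = 2 + 1/(-9) = 2 - ⅑ = 17/9 ≈ 1.8889)
t(g) = -5 - 19*g/9 (t(g) = -5 + g*(17/9 - 4) = -5 + g*(-19/9) = -5 - 19*g/9)
t(-22) - 1*(-3051) = (-5 - 19/9*(-22)) - 1*(-3051) = (-5 + 418/9) + 3051 = 373/9 + 3051 = 27832/9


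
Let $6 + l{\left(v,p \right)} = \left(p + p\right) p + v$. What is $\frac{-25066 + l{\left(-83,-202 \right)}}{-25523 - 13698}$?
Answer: $- \frac{56453}{39221} \approx -1.4394$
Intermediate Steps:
$l{\left(v,p \right)} = -6 + v + 2 p^{2}$ ($l{\left(v,p \right)} = -6 + \left(\left(p + p\right) p + v\right) = -6 + \left(2 p p + v\right) = -6 + \left(2 p^{2} + v\right) = -6 + \left(v + 2 p^{2}\right) = -6 + v + 2 p^{2}$)
$\frac{-25066 + l{\left(-83,-202 \right)}}{-25523 - 13698} = \frac{-25066 - \left(89 - 81608\right)}{-25523 - 13698} = \frac{-25066 - -81519}{-39221} = \left(-25066 - -81519\right) \left(- \frac{1}{39221}\right) = \left(-25066 + 81519\right) \left(- \frac{1}{39221}\right) = 56453 \left(- \frac{1}{39221}\right) = - \frac{56453}{39221}$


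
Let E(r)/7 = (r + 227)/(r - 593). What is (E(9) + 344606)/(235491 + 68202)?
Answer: 50312063/44339178 ≈ 1.1347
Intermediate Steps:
E(r) = 7*(227 + r)/(-593 + r) (E(r) = 7*((r + 227)/(r - 593)) = 7*((227 + r)/(-593 + r)) = 7*(227 + r)/(-593 + r))
(E(9) + 344606)/(235491 + 68202) = (7*(227 + 9)/(-593 + 9) + 344606)/(235491 + 68202) = (7*236/(-584) + 344606)/303693 = (7*(-1/584)*236 + 344606)*(1/303693) = (-413/146 + 344606)*(1/303693) = (50312063/146)*(1/303693) = 50312063/44339178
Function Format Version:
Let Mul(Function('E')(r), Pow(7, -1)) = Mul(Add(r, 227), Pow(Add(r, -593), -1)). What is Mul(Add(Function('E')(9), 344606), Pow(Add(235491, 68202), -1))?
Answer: Rational(50312063, 44339178) ≈ 1.1347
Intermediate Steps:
Function('E')(r) = Mul(7, Pow(Add(-593, r), -1), Add(227, r)) (Function('E')(r) = Mul(7, Mul(Add(r, 227), Pow(Add(r, -593), -1))) = Mul(7, Mul(Add(227, r), Pow(Add(-593, r), -1))) = Mul(7, Mul(Pow(Add(-593, r), -1), Add(227, r))) = Mul(7, Pow(Add(-593, r), -1), Add(227, r)))
Mul(Add(Function('E')(9), 344606), Pow(Add(235491, 68202), -1)) = Mul(Add(Mul(7, Pow(Add(-593, 9), -1), Add(227, 9)), 344606), Pow(Add(235491, 68202), -1)) = Mul(Add(Mul(7, Pow(-584, -1), 236), 344606), Pow(303693, -1)) = Mul(Add(Mul(7, Rational(-1, 584), 236), 344606), Rational(1, 303693)) = Mul(Add(Rational(-413, 146), 344606), Rational(1, 303693)) = Mul(Rational(50312063, 146), Rational(1, 303693)) = Rational(50312063, 44339178)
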